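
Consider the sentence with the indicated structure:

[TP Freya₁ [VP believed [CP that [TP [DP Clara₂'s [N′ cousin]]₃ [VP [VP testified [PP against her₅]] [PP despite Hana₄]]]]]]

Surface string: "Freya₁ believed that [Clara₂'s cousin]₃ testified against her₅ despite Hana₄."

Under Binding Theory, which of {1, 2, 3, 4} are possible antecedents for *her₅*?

*her* is a pronoun, so Principle B applies: it must be free in its binding domain.
Binding domain of *her₅*: the embedded TP, whose subject is [Clara₂'s cousin]₃.
*Freya₁* c-commands the pronoun but from outside its binding domain, and is not c-commanded by it → coindexation permitted.
*Clara₂* and the pronoun do not c-command one another → neither Principle B nor Principle C is at stake; coindexation permitted.
*[Clara₂'s cousin]₃* c-commands the pronoun within its binding domain → coindexation would violate Principle B.
*Hana₄* and the pronoun do not c-command one another → neither Principle B nor Principle C is at stake; coindexation permitted.

{1, 2, 4}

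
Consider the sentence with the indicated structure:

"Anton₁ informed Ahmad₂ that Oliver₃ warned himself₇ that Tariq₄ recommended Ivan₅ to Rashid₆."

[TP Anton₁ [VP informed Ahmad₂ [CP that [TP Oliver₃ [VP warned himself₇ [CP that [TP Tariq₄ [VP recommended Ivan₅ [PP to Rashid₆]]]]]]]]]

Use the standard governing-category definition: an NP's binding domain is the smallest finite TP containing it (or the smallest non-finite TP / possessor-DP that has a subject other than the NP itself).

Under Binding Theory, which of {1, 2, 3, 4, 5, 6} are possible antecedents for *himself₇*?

*himself* is an anaphor, so Principle A applies: it must be bound in its binding domain.
Binding domain of *himself₇*: the embedded TP, whose subject is Oliver₃.
*Anton₁* c-commands the anaphor but is outside its binding domain → cannot satisfy Principle A.
*Ahmad₂* c-commands the anaphor but is outside its binding domain → cannot satisfy Principle A.
*Oliver₃* c-commands the anaphor within its binding domain → licit binder.
*Tariq₄* does not c-command the anaphor → cannot bind it.
*Ivan₅* does not c-command the anaphor → cannot bind it.
*Rashid₆* does not c-command the anaphor → cannot bind it.

{3}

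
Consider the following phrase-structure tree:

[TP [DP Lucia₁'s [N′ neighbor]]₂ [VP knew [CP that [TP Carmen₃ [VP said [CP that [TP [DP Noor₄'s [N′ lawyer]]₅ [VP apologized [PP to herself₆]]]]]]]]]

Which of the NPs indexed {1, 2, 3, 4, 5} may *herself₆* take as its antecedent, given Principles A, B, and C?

{5}

*herself* is an anaphor, so Principle A applies: it must be bound in its binding domain.
Binding domain of *herself₆*: the embedded TP, whose subject is [Noor₄'s lawyer]₅.
*Lucia₁* does not c-command the anaphor → cannot bind it.
*[Lucia₁'s neighbor]₂* c-commands the anaphor but is outside its binding domain → cannot satisfy Principle A.
*Carmen₃* c-commands the anaphor but is outside its binding domain → cannot satisfy Principle A.
*Noor₄* does not c-command the anaphor → cannot bind it.
*[Noor₄'s lawyer]₅* c-commands the anaphor within its binding domain → licit binder.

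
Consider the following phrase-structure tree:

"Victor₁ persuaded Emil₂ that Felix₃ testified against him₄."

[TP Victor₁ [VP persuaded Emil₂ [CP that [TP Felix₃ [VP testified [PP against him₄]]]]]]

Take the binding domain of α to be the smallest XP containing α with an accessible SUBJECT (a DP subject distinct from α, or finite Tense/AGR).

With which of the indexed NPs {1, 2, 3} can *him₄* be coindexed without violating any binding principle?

{1, 2}

*him* is a pronoun, so Principle B applies: it must be free in its binding domain.
Binding domain of *him₄*: the embedded TP, whose subject is Felix₃.
*Victor₁* c-commands the pronoun but from outside its binding domain, and is not c-commanded by it → coindexation permitted.
*Emil₂* c-commands the pronoun but from outside its binding domain, and is not c-commanded by it → coindexation permitted.
*Felix₃* c-commands the pronoun within its binding domain → coindexation would violate Principle B.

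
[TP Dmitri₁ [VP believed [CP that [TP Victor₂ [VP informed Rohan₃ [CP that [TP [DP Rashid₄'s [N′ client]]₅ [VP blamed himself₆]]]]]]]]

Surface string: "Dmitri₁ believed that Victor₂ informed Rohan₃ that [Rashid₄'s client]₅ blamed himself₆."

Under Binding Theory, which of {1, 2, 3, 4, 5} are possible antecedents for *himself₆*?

*himself* is an anaphor, so Principle A applies: it must be bound in its binding domain.
Binding domain of *himself₆*: the embedded TP, whose subject is [Rashid₄'s client]₅.
*Dmitri₁* c-commands the anaphor but is outside its binding domain → cannot satisfy Principle A.
*Victor₂* c-commands the anaphor but is outside its binding domain → cannot satisfy Principle A.
*Rohan₃* c-commands the anaphor but is outside its binding domain → cannot satisfy Principle A.
*Rashid₄* does not c-command the anaphor → cannot bind it.
*[Rashid₄'s client]₅* c-commands the anaphor within its binding domain → licit binder.

{5}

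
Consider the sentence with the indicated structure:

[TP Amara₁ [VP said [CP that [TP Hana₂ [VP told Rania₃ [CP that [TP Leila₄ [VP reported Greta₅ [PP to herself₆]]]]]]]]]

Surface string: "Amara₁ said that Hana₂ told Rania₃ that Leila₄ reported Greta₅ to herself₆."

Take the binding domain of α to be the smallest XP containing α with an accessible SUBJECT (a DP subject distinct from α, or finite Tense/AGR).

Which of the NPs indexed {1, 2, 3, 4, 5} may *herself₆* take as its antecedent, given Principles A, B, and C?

{4, 5}

*herself* is an anaphor, so Principle A applies: it must be bound in its binding domain.
Binding domain of *herself₆*: the embedded TP, whose subject is Leila₄.
*Amara₁* c-commands the anaphor but is outside its binding domain → cannot satisfy Principle A.
*Hana₂* c-commands the anaphor but is outside its binding domain → cannot satisfy Principle A.
*Rania₃* c-commands the anaphor but is outside its binding domain → cannot satisfy Principle A.
*Leila₄* c-commands the anaphor within its binding domain → licit binder.
*Greta₅* c-commands the anaphor within its binding domain → licit binder.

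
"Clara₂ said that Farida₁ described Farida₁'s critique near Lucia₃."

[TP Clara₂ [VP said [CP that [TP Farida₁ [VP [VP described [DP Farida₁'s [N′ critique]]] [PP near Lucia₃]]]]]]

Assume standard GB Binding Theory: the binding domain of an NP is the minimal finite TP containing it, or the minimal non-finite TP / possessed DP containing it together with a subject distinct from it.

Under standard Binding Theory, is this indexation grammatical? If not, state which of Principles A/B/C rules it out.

Principle C

The two coindexed NPs are *Farida₁* (the lower occurrence) and *Farida₁* (the higher occurrence).
*Farida₁* (the lower occurrence) is an R-expression. Principle C requires it to be free everywhere.
*Farida₁* (the higher occurrence) c-commands it and carries the same index.
The R-expression is bound → Principle C violation.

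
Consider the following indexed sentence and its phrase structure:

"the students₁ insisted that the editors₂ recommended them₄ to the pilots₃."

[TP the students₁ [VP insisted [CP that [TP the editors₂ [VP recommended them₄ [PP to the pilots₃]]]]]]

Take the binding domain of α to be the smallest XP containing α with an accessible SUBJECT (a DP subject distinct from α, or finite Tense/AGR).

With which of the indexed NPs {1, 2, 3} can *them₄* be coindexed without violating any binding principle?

*them* is a pronoun, so Principle B applies: it must be free in its binding domain.
Binding domain of *them₄*: the embedded TP, whose subject is the editors₂.
*the students₁* c-commands the pronoun but from outside its binding domain, and is not c-commanded by it → coindexation permitted.
*the editors₂* c-commands the pronoun within its binding domain → coindexation would violate Principle B.
*the pilots₃*: the pronoun c-commands this R-expression → coindexation would violate Principle C on *the pilots₃*.

{1}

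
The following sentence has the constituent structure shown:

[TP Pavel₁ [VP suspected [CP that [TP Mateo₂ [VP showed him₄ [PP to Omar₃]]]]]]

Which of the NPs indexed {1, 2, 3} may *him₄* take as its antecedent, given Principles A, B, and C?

{1}

*him* is a pronoun, so Principle B applies: it must be free in its binding domain.
Binding domain of *him₄*: the embedded TP, whose subject is Mateo₂.
*Pavel₁* c-commands the pronoun but from outside its binding domain, and is not c-commanded by it → coindexation permitted.
*Mateo₂* c-commands the pronoun within its binding domain → coindexation would violate Principle B.
*Omar₃*: the pronoun c-commands this R-expression → coindexation would violate Principle C on *Omar₃*.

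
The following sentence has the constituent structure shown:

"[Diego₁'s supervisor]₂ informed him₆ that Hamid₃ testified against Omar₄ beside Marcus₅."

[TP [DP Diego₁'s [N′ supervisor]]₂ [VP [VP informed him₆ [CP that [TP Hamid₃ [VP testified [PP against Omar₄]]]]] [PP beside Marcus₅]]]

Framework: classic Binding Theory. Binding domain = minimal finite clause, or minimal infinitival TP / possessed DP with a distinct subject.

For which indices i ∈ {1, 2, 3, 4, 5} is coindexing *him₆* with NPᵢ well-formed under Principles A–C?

*him* is a pronoun, so Principle B applies: it must be free in its binding domain.
Binding domain of *him₆*: the matrix TP, whose subject is [Diego₁'s supervisor]₂.
*Diego₁* and the pronoun do not c-command one another → neither Principle B nor Principle C is at stake; coindexation permitted.
*[Diego₁'s supervisor]₂* c-commands the pronoun within its binding domain → coindexation would violate Principle B.
*Hamid₃*: the pronoun c-commands this R-expression → coindexation would violate Principle C on *Hamid₃*.
*Omar₄*: the pronoun c-commands this R-expression → coindexation would violate Principle C on *Omar₄*.
*Marcus₅* and the pronoun do not c-command one another → neither Principle B nor Principle C is at stake; coindexation permitted.

{1, 5}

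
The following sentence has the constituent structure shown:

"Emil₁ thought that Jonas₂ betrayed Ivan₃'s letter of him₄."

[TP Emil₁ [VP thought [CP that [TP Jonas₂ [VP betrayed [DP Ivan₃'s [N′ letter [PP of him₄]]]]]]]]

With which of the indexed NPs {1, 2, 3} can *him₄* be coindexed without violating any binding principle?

{1, 2}

*him* is a pronoun, so Principle B applies: it must be free in its binding domain.
Binding domain of *him₄*: the possessed DP, whose subject is Ivan₃.
*Emil₁* c-commands the pronoun but from outside its binding domain, and is not c-commanded by it → coindexation permitted.
*Jonas₂* c-commands the pronoun but from outside its binding domain, and is not c-commanded by it → coindexation permitted.
*Ivan₃* c-commands the pronoun within its binding domain → coindexation would violate Principle B.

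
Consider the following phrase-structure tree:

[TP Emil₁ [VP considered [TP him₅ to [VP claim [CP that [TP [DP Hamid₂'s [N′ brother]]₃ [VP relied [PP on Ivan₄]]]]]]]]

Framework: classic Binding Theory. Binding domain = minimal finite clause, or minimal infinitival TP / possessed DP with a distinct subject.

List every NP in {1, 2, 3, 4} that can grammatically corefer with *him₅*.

*him* is a pronoun, so Principle B applies: it must be free in its binding domain.
Binding domain of *him₅*: the matrix TP, whose subject is Emil₁.
*Emil₁* c-commands the pronoun within its binding domain → coindexation would violate Principle B.
*Hamid₂*: the pronoun c-commands this R-expression → coindexation would violate Principle C on *Hamid₂*.
*[Hamid₂'s brother]₃*: the pronoun c-commands this R-expression → coindexation would violate Principle C on *[Hamid₂'s brother]₃*.
*Ivan₄*: the pronoun c-commands this R-expression → coindexation would violate Principle C on *Ivan₄*.

none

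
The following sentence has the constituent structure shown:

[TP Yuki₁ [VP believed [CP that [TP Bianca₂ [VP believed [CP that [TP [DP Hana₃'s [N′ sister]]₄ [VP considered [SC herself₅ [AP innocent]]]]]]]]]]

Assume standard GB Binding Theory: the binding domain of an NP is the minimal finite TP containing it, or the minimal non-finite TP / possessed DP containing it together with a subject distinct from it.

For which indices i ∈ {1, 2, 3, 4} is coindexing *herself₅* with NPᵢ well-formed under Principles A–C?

*herself* is an anaphor, so Principle A applies: it must be bound in its binding domain.
Binding domain of *herself₅*: the embedded TP, whose subject is [Hana₃'s sister]₄.
*Yuki₁* c-commands the anaphor but is outside its binding domain → cannot satisfy Principle A.
*Bianca₂* c-commands the anaphor but is outside its binding domain → cannot satisfy Principle A.
*Hana₃* does not c-command the anaphor → cannot bind it.
*[Hana₃'s sister]₄* c-commands the anaphor within its binding domain → licit binder.

{4}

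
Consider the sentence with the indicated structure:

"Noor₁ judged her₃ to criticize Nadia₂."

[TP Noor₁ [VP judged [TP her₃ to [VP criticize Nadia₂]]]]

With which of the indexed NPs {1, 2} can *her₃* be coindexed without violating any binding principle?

*her* is a pronoun, so Principle B applies: it must be free in its binding domain.
Binding domain of *her₃*: the matrix TP, whose subject is Noor₁.
*Noor₁* c-commands the pronoun within its binding domain → coindexation would violate Principle B.
*Nadia₂*: the pronoun c-commands this R-expression → coindexation would violate Principle C on *Nadia₂*.

none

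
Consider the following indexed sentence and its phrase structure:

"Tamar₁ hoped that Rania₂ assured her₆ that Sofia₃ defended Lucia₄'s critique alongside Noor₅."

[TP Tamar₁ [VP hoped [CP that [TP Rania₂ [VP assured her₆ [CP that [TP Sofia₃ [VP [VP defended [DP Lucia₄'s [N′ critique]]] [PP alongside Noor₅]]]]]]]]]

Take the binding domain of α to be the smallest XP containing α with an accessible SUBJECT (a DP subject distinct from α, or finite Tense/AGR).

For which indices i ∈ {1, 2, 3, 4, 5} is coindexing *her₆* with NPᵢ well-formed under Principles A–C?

*her* is a pronoun, so Principle B applies: it must be free in its binding domain.
Binding domain of *her₆*: the embedded TP, whose subject is Rania₂.
*Tamar₁* c-commands the pronoun but from outside its binding domain, and is not c-commanded by it → coindexation permitted.
*Rania₂* c-commands the pronoun within its binding domain → coindexation would violate Principle B.
*Sofia₃*: the pronoun c-commands this R-expression → coindexation would violate Principle C on *Sofia₃*.
*Lucia₄*: the pronoun c-commands this R-expression → coindexation would violate Principle C on *Lucia₄*.
*Noor₅*: the pronoun c-commands this R-expression → coindexation would violate Principle C on *Noor₅*.

{1}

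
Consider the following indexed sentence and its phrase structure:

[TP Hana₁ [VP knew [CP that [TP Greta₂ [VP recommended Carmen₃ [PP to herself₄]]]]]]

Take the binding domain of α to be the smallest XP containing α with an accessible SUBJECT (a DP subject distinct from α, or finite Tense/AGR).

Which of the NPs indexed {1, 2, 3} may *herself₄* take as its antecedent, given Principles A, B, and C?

*herself* is an anaphor, so Principle A applies: it must be bound in its binding domain.
Binding domain of *herself₄*: the embedded TP, whose subject is Greta₂.
*Hana₁* c-commands the anaphor but is outside its binding domain → cannot satisfy Principle A.
*Greta₂* c-commands the anaphor within its binding domain → licit binder.
*Carmen₃* c-commands the anaphor within its binding domain → licit binder.

{2, 3}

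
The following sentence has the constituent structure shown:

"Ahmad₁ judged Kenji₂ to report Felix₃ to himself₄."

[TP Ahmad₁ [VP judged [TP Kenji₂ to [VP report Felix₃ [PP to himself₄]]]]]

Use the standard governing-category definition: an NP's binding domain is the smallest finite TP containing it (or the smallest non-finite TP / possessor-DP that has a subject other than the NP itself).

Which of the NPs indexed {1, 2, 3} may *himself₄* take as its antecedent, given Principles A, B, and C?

*himself* is an anaphor, so Principle A applies: it must be bound in its binding domain.
Binding domain of *himself₄*: the embedded TP, whose subject is Kenji₂.
*Ahmad₁* c-commands the anaphor but is outside its binding domain → cannot satisfy Principle A.
*Kenji₂* c-commands the anaphor within its binding domain → licit binder.
*Felix₃* c-commands the anaphor within its binding domain → licit binder.

{2, 3}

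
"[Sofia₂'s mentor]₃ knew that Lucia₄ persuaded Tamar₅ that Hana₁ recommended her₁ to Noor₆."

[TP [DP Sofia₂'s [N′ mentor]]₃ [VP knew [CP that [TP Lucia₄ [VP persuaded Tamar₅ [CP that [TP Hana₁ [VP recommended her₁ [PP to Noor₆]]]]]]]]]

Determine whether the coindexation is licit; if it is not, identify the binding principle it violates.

The two coindexed NPs are *Hana₁* and *her₁*.
*her₁* is a pronoun. Its binding domain is the embedded TP, whose subject is Hana₁.
*Hana₁* c-commands it within that domain and carries the same index.
The pronoun is locally bound → Principle B violation.

Principle B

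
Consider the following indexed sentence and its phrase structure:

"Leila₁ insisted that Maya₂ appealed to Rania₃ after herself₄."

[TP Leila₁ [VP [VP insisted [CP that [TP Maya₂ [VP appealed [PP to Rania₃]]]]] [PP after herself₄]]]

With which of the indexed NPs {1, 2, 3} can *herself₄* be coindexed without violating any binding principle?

*herself* is an anaphor, so Principle A applies: it must be bound in its binding domain.
Binding domain of *herself₄*: the matrix TP, whose subject is Leila₁.
*Leila₁* c-commands the anaphor within its binding domain → licit binder.
*Maya₂* does not c-command the anaphor → cannot bind it.
*Rania₃* does not c-command the anaphor → cannot bind it.

{1}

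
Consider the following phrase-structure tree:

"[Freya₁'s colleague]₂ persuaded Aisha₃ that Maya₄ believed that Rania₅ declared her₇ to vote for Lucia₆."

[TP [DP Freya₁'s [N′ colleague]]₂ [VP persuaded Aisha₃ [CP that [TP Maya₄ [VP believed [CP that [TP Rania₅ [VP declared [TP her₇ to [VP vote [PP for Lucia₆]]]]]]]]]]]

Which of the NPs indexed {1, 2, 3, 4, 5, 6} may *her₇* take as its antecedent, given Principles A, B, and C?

*her* is a pronoun, so Principle B applies: it must be free in its binding domain.
Binding domain of *her₇*: the embedded TP, whose subject is Rania₅.
*Freya₁* and the pronoun do not c-command one another → neither Principle B nor Principle C is at stake; coindexation permitted.
*[Freya₁'s colleague]₂* c-commands the pronoun but from outside its binding domain, and is not c-commanded by it → coindexation permitted.
*Aisha₃* c-commands the pronoun but from outside its binding domain, and is not c-commanded by it → coindexation permitted.
*Maya₄* c-commands the pronoun but from outside its binding domain, and is not c-commanded by it → coindexation permitted.
*Rania₅* c-commands the pronoun within its binding domain → coindexation would violate Principle B.
*Lucia₆*: the pronoun c-commands this R-expression → coindexation would violate Principle C on *Lucia₆*.

{1, 2, 3, 4}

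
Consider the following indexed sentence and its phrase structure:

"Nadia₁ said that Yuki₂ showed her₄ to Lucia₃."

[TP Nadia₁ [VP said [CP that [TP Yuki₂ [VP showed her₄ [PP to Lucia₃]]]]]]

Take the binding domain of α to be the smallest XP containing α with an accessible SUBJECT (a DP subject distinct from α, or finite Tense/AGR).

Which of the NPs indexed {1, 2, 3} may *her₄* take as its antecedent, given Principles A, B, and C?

*her* is a pronoun, so Principle B applies: it must be free in its binding domain.
Binding domain of *her₄*: the embedded TP, whose subject is Yuki₂.
*Nadia₁* c-commands the pronoun but from outside its binding domain, and is not c-commanded by it → coindexation permitted.
*Yuki₂* c-commands the pronoun within its binding domain → coindexation would violate Principle B.
*Lucia₃*: the pronoun c-commands this R-expression → coindexation would violate Principle C on *Lucia₃*.

{1}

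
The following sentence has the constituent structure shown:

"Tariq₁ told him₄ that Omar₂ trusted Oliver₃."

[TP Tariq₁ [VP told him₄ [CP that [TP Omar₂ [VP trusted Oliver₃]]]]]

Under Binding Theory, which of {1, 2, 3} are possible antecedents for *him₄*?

none

*him* is a pronoun, so Principle B applies: it must be free in its binding domain.
Binding domain of *him₄*: the matrix TP, whose subject is Tariq₁.
*Tariq₁* c-commands the pronoun within its binding domain → coindexation would violate Principle B.
*Omar₂*: the pronoun c-commands this R-expression → coindexation would violate Principle C on *Omar₂*.
*Oliver₃*: the pronoun c-commands this R-expression → coindexation would violate Principle C on *Oliver₃*.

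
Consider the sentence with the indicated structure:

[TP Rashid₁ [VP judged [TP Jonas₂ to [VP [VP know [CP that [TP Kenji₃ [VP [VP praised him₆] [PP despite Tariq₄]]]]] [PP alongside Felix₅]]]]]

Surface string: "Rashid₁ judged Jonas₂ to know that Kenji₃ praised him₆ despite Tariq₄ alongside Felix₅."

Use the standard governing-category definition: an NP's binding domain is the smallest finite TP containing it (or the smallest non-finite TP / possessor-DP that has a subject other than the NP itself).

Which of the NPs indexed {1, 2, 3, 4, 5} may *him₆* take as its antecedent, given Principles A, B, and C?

*him* is a pronoun, so Principle B applies: it must be free in its binding domain.
Binding domain of *him₆*: the embedded TP, whose subject is Kenji₃.
*Rashid₁* c-commands the pronoun but from outside its binding domain, and is not c-commanded by it → coindexation permitted.
*Jonas₂* c-commands the pronoun but from outside its binding domain, and is not c-commanded by it → coindexation permitted.
*Kenji₃* c-commands the pronoun within its binding domain → coindexation would violate Principle B.
*Tariq₄* and the pronoun do not c-command one another → neither Principle B nor Principle C is at stake; coindexation permitted.
*Felix₅* and the pronoun do not c-command one another → neither Principle B nor Principle C is at stake; coindexation permitted.

{1, 2, 4, 5}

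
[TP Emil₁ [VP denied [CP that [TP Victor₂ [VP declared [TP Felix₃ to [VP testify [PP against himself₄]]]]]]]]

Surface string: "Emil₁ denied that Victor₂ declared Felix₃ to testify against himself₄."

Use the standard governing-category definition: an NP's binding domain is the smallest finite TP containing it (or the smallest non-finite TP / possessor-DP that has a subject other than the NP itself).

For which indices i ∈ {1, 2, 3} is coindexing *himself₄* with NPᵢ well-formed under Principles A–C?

{3}

*himself* is an anaphor, so Principle A applies: it must be bound in its binding domain.
Binding domain of *himself₄*: the embedded TP, whose subject is Felix₃.
*Emil₁* c-commands the anaphor but is outside its binding domain → cannot satisfy Principle A.
*Victor₂* c-commands the anaphor but is outside its binding domain → cannot satisfy Principle A.
*Felix₃* c-commands the anaphor within its binding domain → licit binder.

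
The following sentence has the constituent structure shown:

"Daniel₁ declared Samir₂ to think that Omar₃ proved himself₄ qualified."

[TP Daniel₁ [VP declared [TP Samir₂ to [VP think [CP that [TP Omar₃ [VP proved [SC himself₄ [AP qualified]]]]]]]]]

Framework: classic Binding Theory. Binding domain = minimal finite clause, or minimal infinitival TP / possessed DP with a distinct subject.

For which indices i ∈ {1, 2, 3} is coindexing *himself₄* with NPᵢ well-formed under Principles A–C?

{3}

*himself* is an anaphor, so Principle A applies: it must be bound in its binding domain.
Binding domain of *himself₄*: the embedded TP, whose subject is Omar₃.
*Daniel₁* c-commands the anaphor but is outside its binding domain → cannot satisfy Principle A.
*Samir₂* c-commands the anaphor but is outside its binding domain → cannot satisfy Principle A.
*Omar₃* c-commands the anaphor within its binding domain → licit binder.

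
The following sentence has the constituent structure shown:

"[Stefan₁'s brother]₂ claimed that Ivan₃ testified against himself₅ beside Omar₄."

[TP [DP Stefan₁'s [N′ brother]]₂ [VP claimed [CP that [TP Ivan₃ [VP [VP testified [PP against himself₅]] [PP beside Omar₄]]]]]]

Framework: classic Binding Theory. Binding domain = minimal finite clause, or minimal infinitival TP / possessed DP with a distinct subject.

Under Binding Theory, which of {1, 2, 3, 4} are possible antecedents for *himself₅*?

{3}

*himself* is an anaphor, so Principle A applies: it must be bound in its binding domain.
Binding domain of *himself₅*: the embedded TP, whose subject is Ivan₃.
*Stefan₁* does not c-command the anaphor → cannot bind it.
*[Stefan₁'s brother]₂* c-commands the anaphor but is outside its binding domain → cannot satisfy Principle A.
*Ivan₃* c-commands the anaphor within its binding domain → licit binder.
*Omar₄* does not c-command the anaphor → cannot bind it.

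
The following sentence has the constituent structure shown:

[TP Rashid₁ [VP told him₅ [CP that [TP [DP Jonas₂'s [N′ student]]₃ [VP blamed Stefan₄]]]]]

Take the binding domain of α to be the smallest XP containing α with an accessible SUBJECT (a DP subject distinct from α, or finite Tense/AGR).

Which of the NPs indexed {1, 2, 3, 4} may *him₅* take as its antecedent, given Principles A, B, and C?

*him* is a pronoun, so Principle B applies: it must be free in its binding domain.
Binding domain of *him₅*: the matrix TP, whose subject is Rashid₁.
*Rashid₁* c-commands the pronoun within its binding domain → coindexation would violate Principle B.
*Jonas₂*: the pronoun c-commands this R-expression → coindexation would violate Principle C on *Jonas₂*.
*[Jonas₂'s student]₃*: the pronoun c-commands this R-expression → coindexation would violate Principle C on *[Jonas₂'s student]₃*.
*Stefan₄*: the pronoun c-commands this R-expression → coindexation would violate Principle C on *Stefan₄*.

none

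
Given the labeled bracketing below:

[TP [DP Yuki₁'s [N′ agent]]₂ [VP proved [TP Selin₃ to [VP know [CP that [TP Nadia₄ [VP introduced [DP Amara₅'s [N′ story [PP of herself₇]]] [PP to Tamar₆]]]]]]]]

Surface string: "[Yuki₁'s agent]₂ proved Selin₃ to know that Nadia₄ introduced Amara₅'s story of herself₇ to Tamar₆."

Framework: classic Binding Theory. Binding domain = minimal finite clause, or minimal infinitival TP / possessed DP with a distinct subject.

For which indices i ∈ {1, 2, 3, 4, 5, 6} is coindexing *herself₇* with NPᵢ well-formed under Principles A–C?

*herself* is an anaphor, so Principle A applies: it must be bound in its binding domain.
Binding domain of *herself₇*: the possessed DP, whose subject is Amara₅.
*Yuki₁* does not c-command the anaphor → cannot bind it.
*[Yuki₁'s agent]₂* c-commands the anaphor but is outside its binding domain → cannot satisfy Principle A.
*Selin₃* c-commands the anaphor but is outside its binding domain → cannot satisfy Principle A.
*Nadia₄* c-commands the anaphor but is outside its binding domain → cannot satisfy Principle A.
*Amara₅* c-commands the anaphor within its binding domain → licit binder.
*Tamar₆* does not c-command the anaphor → cannot bind it.

{5}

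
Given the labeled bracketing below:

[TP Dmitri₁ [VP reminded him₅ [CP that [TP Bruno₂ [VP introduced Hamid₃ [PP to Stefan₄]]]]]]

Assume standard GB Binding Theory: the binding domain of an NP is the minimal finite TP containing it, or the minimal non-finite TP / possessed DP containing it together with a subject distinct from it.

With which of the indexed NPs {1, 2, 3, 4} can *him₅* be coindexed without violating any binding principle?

*him* is a pronoun, so Principle B applies: it must be free in its binding domain.
Binding domain of *him₅*: the matrix TP, whose subject is Dmitri₁.
*Dmitri₁* c-commands the pronoun within its binding domain → coindexation would violate Principle B.
*Bruno₂*: the pronoun c-commands this R-expression → coindexation would violate Principle C on *Bruno₂*.
*Hamid₃*: the pronoun c-commands this R-expression → coindexation would violate Principle C on *Hamid₃*.
*Stefan₄*: the pronoun c-commands this R-expression → coindexation would violate Principle C on *Stefan₄*.

none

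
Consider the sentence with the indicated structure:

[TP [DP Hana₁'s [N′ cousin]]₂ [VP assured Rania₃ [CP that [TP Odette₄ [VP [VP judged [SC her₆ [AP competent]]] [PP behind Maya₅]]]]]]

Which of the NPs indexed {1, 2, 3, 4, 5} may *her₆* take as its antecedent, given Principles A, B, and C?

*her* is a pronoun, so Principle B applies: it must be free in its binding domain.
Binding domain of *her₆*: the embedded TP, whose subject is Odette₄.
*Hana₁* and the pronoun do not c-command one another → neither Principle B nor Principle C is at stake; coindexation permitted.
*[Hana₁'s cousin]₂* c-commands the pronoun but from outside its binding domain, and is not c-commanded by it → coindexation permitted.
*Rania₃* c-commands the pronoun but from outside its binding domain, and is not c-commanded by it → coindexation permitted.
*Odette₄* c-commands the pronoun within its binding domain → coindexation would violate Principle B.
*Maya₅* and the pronoun do not c-command one another → neither Principle B nor Principle C is at stake; coindexation permitted.

{1, 2, 3, 5}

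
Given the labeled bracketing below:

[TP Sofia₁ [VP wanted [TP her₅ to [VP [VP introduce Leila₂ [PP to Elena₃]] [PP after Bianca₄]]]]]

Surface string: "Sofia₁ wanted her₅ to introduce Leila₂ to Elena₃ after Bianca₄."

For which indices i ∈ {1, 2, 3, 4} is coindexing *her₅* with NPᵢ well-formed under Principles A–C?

none

*her* is a pronoun, so Principle B applies: it must be free in its binding domain.
Binding domain of *her₅*: the matrix TP, whose subject is Sofia₁.
*Sofia₁* c-commands the pronoun within its binding domain → coindexation would violate Principle B.
*Leila₂*: the pronoun c-commands this R-expression → coindexation would violate Principle C on *Leila₂*.
*Elena₃*: the pronoun c-commands this R-expression → coindexation would violate Principle C on *Elena₃*.
*Bianca₄*: the pronoun c-commands this R-expression → coindexation would violate Principle C on *Bianca₄*.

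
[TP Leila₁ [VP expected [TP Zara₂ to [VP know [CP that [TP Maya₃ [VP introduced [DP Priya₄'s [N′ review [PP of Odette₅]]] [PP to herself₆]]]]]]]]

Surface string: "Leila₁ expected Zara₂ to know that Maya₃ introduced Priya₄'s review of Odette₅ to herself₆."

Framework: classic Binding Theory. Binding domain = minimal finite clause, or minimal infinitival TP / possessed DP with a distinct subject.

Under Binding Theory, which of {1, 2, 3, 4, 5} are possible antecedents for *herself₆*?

*herself* is an anaphor, so Principle A applies: it must be bound in its binding domain.
Binding domain of *herself₆*: the embedded TP, whose subject is Maya₃.
*Leila₁* c-commands the anaphor but is outside its binding domain → cannot satisfy Principle A.
*Zara₂* c-commands the anaphor but is outside its binding domain → cannot satisfy Principle A.
*Maya₃* c-commands the anaphor within its binding domain → licit binder.
*Priya₄* does not c-command the anaphor → cannot bind it.
*Odette₅* does not c-command the anaphor → cannot bind it.

{3}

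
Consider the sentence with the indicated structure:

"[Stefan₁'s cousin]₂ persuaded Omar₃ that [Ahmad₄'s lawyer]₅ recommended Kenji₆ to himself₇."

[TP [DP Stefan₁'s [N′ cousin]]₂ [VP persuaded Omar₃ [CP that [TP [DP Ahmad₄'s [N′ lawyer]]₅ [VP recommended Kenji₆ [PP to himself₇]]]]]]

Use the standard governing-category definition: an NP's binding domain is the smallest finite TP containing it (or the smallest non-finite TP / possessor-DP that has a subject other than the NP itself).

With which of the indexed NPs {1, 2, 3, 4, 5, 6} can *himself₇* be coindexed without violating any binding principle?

*himself* is an anaphor, so Principle A applies: it must be bound in its binding domain.
Binding domain of *himself₇*: the embedded TP, whose subject is [Ahmad₄'s lawyer]₅.
*Stefan₁* does not c-command the anaphor → cannot bind it.
*[Stefan₁'s cousin]₂* c-commands the anaphor but is outside its binding domain → cannot satisfy Principle A.
*Omar₃* c-commands the anaphor but is outside its binding domain → cannot satisfy Principle A.
*Ahmad₄* does not c-command the anaphor → cannot bind it.
*[Ahmad₄'s lawyer]₅* c-commands the anaphor within its binding domain → licit binder.
*Kenji₆* c-commands the anaphor within its binding domain → licit binder.

{5, 6}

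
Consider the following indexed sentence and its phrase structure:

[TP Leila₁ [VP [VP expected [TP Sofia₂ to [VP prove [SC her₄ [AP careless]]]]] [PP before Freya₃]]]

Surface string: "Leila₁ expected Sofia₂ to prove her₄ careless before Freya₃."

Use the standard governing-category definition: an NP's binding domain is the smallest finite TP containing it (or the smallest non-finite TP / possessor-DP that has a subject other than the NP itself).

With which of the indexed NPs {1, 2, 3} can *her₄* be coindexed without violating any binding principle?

*her* is a pronoun, so Principle B applies: it must be free in its binding domain.
Binding domain of *her₄*: the embedded TP, whose subject is Sofia₂.
*Leila₁* c-commands the pronoun but from outside its binding domain, and is not c-commanded by it → coindexation permitted.
*Sofia₂* c-commands the pronoun within its binding domain → coindexation would violate Principle B.
*Freya₃* and the pronoun do not c-command one another → neither Principle B nor Principle C is at stake; coindexation permitted.

{1, 3}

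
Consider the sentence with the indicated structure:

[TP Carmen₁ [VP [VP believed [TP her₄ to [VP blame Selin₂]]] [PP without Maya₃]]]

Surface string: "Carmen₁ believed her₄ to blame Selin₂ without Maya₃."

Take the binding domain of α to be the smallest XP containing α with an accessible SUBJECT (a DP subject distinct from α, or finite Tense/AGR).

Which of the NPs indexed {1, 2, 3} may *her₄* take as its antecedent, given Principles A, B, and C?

*her* is a pronoun, so Principle B applies: it must be free in its binding domain.
Binding domain of *her₄*: the matrix TP, whose subject is Carmen₁.
*Carmen₁* c-commands the pronoun within its binding domain → coindexation would violate Principle B.
*Selin₂*: the pronoun c-commands this R-expression → coindexation would violate Principle C on *Selin₂*.
*Maya₃* and the pronoun do not c-command one another → neither Principle B nor Principle C is at stake; coindexation permitted.

{3}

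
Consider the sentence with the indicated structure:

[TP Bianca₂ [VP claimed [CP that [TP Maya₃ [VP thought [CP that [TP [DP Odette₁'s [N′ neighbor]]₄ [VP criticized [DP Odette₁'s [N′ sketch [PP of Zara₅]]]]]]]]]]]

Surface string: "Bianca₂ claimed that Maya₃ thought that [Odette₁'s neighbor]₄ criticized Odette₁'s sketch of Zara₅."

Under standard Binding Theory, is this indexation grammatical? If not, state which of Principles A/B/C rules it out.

The two coindexed NPs are *Odette₁* and *Odette₁*.
*Odette₁* is an R-expression; no coindexed NP c-commands it, so Principle C holds.
*Odette₁* is an R-expression; *Odette₁* does not c-command it, and no other NP shares its index, so Principle C is satisfied.
All principles are respected.

grammatical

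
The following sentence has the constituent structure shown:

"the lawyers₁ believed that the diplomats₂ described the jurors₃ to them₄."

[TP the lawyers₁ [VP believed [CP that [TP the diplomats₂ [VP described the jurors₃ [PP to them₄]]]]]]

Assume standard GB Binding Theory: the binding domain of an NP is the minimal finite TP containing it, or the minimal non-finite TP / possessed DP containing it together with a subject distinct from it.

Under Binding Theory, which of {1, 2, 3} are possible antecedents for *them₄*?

*them* is a pronoun, so Principle B applies: it must be free in its binding domain.
Binding domain of *them₄*: the embedded TP, whose subject is the diplomats₂.
*the lawyers₁* c-commands the pronoun but from outside its binding domain, and is not c-commanded by it → coindexation permitted.
*the diplomats₂* c-commands the pronoun within its binding domain → coindexation would violate Principle B.
*the jurors₃* c-commands the pronoun within its binding domain → coindexation would violate Principle B.

{1}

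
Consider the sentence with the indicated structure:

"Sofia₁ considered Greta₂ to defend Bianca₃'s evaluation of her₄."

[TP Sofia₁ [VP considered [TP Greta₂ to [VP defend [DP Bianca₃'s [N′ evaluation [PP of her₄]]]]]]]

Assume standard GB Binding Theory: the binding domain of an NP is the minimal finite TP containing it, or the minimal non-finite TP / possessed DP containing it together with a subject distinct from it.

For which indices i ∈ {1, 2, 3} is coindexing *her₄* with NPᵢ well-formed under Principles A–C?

{1, 2}

*her* is a pronoun, so Principle B applies: it must be free in its binding domain.
Binding domain of *her₄*: the possessed DP, whose subject is Bianca₃.
*Sofia₁* c-commands the pronoun but from outside its binding domain, and is not c-commanded by it → coindexation permitted.
*Greta₂* c-commands the pronoun but from outside its binding domain, and is not c-commanded by it → coindexation permitted.
*Bianca₃* c-commands the pronoun within its binding domain → coindexation would violate Principle B.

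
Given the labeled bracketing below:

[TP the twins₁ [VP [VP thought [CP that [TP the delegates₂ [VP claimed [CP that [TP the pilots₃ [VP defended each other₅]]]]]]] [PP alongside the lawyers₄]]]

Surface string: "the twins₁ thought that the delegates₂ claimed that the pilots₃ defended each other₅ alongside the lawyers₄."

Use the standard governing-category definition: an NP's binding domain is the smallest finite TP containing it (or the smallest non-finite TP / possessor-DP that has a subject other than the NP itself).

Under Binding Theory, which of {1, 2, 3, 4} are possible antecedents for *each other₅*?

{3}

*each other* is an anaphor, so Principle A applies: it must be bound in its binding domain.
Binding domain of *each other₅*: the embedded TP, whose subject is the pilots₃.
*the twins₁* c-commands the anaphor but is outside its binding domain → cannot satisfy Principle A.
*the delegates₂* c-commands the anaphor but is outside its binding domain → cannot satisfy Principle A.
*the pilots₃* c-commands the anaphor within its binding domain → licit binder.
*the lawyers₄* does not c-command the anaphor → cannot bind it.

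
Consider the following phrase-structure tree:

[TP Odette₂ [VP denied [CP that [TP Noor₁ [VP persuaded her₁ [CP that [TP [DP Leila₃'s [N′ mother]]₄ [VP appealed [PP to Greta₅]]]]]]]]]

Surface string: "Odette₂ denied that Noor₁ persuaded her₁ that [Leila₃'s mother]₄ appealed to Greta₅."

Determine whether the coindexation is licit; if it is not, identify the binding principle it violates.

The two coindexed NPs are *Noor₁* and *her₁*.
*her₁* is a pronoun. Its binding domain is the embedded TP, whose subject is Noor₁.
*Noor₁* c-commands it within that domain and carries the same index.
The pronoun is locally bound → Principle B violation.

Principle B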